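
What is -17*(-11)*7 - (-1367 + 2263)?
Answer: 413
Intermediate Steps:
-17*(-11)*7 - (-1367 + 2263) = 187*7 - 1*896 = 1309 - 896 = 413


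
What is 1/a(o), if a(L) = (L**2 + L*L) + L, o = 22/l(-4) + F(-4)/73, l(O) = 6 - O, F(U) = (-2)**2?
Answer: 133225/1655053 ≈ 0.080496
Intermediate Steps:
F(U) = 4
o = 823/365 (o = 22/(6 - 1*(-4)) + 4/73 = 22/(6 + 4) + 4*(1/73) = 22/10 + 4/73 = 22*(1/10) + 4/73 = 11/5 + 4/73 = 823/365 ≈ 2.2548)
a(L) = L + 2*L**2 (a(L) = (L**2 + L**2) + L = 2*L**2 + L = L + 2*L**2)
1/a(o) = 1/(823*(1 + 2*(823/365))/365) = 1/(823*(1 + 1646/365)/365) = 1/((823/365)*(2011/365)) = 1/(1655053/133225) = 133225/1655053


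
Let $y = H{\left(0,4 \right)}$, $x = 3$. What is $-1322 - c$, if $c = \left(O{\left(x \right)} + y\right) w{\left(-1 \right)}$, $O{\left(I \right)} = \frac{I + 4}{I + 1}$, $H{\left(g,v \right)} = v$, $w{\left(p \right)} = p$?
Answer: $- \frac{5265}{4} \approx -1316.3$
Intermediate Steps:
$O{\left(I \right)} = \frac{4 + I}{1 + I}$
$y = 4$
$c = - \frac{23}{4}$ ($c = \left(\frac{4 + 3}{1 + 3} + 4\right) \left(-1\right) = \left(\frac{1}{4} \cdot 7 + 4\right) \left(-1\right) = \left(\frac{7}{4} + 4\right) \left(-1\right) = \frac{23}{4} \left(-1\right) = - \frac{23}{4} \approx -5.75$)
$-1322 - c = -1322 - - \frac{23}{4} = -1322 + \frac{23}{4} = - \frac{5265}{4}$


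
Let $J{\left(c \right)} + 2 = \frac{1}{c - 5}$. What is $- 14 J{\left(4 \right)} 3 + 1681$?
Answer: $1807$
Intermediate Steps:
$J{\left(c \right)} = -2 + \frac{1}{-5 + c}$ ($J{\left(c \right)} = -2 + \frac{1}{c - 5} = -2 + \frac{1}{-5 + c}$)
$- 14 J{\left(4 \right)} 3 + 1681 = - 14 \frac{11 - 8}{-5 + 4} \cdot 3 + 1681 = - 14 \frac{11 - 8}{-1} \cdot 3 + 1681 = - 14 \left(\left(-1\right) 3\right) 3 + 1681 = \left(-14\right) \left(-3\right) 3 + 1681 = 42 \cdot 3 + 1681 = 126 + 1681 = 1807$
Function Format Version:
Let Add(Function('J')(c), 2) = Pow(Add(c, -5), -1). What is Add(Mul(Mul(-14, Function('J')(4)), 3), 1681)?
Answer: 1807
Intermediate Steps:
Function('J')(c) = Add(-2, Pow(Add(-5, c), -1)) (Function('J')(c) = Add(-2, Pow(Add(c, -5), -1)) = Add(-2, Pow(Add(-5, c), -1)))
Add(Mul(Mul(-14, Function('J')(4)), 3), 1681) = Add(Mul(Mul(-14, Mul(Pow(Add(-5, 4), -1), Add(11, Mul(-2, 4)))), 3), 1681) = Add(Mul(Mul(-14, Mul(Pow(-1, -1), Add(11, -8))), 3), 1681) = Add(Mul(Mul(-14, Mul(-1, 3)), 3), 1681) = Add(Mul(Mul(-14, -3), 3), 1681) = Add(Mul(42, 3), 1681) = Add(126, 1681) = 1807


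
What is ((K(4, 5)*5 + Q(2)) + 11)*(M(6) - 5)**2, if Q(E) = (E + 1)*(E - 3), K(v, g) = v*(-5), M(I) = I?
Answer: -92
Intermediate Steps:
K(v, g) = -5*v
Q(E) = (1 + E)*(-3 + E)
((K(4, 5)*5 + Q(2)) + 11)*(M(6) - 5)**2 = ((-5*4*5 + (-3 + 2**2 - 2*2)) + 11)*(6 - 5)**2 = ((-20*5 + (-3 + 4 - 4)) + 11)*1**2 = ((-100 - 3) + 11)*1 = (-103 + 11)*1 = -92*1 = -92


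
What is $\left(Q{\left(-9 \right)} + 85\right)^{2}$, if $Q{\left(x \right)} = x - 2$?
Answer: $5476$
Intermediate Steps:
$Q{\left(x \right)} = -2 + x$ ($Q{\left(x \right)} = x - 2 = -2 + x$)
$\left(Q{\left(-9 \right)} + 85\right)^{2} = \left(\left(-2 - 9\right) + 85\right)^{2} = \left(-11 + 85\right)^{2} = 74^{2} = 5476$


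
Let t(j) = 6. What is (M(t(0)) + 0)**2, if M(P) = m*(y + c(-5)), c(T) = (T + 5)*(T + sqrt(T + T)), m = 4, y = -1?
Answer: 16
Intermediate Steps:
c(T) = (5 + T)*(T + sqrt(2)*sqrt(T)) (c(T) = (5 + T)*(T + sqrt(2*T)) = (5 + T)*(T + sqrt(2)*sqrt(T)))
M(P) = -4 (M(P) = 4*(-1 + ((-5)**2 + 5*(-5) + sqrt(2)*(-5)**(3/2) + 5*sqrt(2)*sqrt(-5))) = 4*(-1 + (25 - 25 + sqrt(2)*(-5*I*sqrt(5)) + 5*sqrt(2)*(I*sqrt(5)))) = 4*(-1 + (25 - 25 - 5*I*sqrt(10) + 5*I*sqrt(10))) = 4*(-1 + 0) = 4*(-1) = -4)
(M(t(0)) + 0)**2 = (-4 + 0)**2 = (-4)**2 = 16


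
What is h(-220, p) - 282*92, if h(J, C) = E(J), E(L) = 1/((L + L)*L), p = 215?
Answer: -2511379199/96800 ≈ -25944.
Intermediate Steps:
E(L) = 1/(2*L²) (E(L) = 1/(((2*L))*L) = (1/(2*L))/L = 1/(2*L²))
h(J, C) = 1/(2*J²)
h(-220, p) - 282*92 = (½)/(-220)² - 282*92 = (½)*(1/48400) - 1*25944 = 1/96800 - 25944 = -2511379199/96800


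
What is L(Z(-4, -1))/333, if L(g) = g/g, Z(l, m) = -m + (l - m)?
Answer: 1/333 ≈ 0.0030030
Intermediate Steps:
Z(l, m) = l - 2*m
L(g) = 1
L(Z(-4, -1))/333 = 1/333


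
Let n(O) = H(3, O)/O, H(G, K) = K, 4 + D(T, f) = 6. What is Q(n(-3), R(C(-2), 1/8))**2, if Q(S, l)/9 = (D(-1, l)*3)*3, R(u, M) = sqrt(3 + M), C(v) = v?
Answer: 26244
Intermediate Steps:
D(T, f) = 2 (D(T, f) = -4 + 6 = 2)
n(O) = 1 (n(O) = O/O = 1)
Q(S, l) = 162 (Q(S, l) = 9*((2*3)*3) = 9*(6*3) = 9*18 = 162)
Q(n(-3), R(C(-2), 1/8))**2 = 162**2 = 26244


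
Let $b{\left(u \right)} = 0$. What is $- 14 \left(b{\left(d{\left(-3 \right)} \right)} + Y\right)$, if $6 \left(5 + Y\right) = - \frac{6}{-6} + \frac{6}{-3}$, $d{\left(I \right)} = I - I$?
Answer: $\frac{217}{3} \approx 72.333$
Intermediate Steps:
$d{\left(I \right)} = 0$
$Y = - \frac{31}{6}$ ($Y = -5 + \frac{- \frac{6}{-6} + \frac{6}{-3}}{6} = -5 + \frac{\left(-6\right) \left(- \frac{1}{6}\right) + 6 \left(- \frac{1}{3}\right)}{6} = -5 + \frac{1 - 2}{6} = -5 + \frac{1}{6} \left(-1\right) = -5 - \frac{1}{6} = - \frac{31}{6} \approx -5.1667$)
$- 14 \left(b{\left(d{\left(-3 \right)} \right)} + Y\right) = - 14 \left(0 - \frac{31}{6}\right) = \left(-14\right) \left(- \frac{31}{6}\right) = \frac{217}{3}$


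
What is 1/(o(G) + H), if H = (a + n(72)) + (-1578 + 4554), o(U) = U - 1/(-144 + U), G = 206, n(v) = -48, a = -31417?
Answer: -62/1753547 ≈ -3.5357e-5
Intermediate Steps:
H = -28489 (H = (-31417 - 48) + (-1578 + 4554) = -31465 + 2976 = -28489)
1/(o(G) + H) = 1/((-1 + 206² - 144*206)/(-144 + 206) - 28489) = 1/((-1 + 42436 - 29664)/62 - 28489) = 1/((1/62)*12771 - 28489) = 1/(12771/62 - 28489) = 1/(-1753547/62) = -62/1753547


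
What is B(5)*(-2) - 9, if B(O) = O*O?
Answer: -59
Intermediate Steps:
B(O) = O²
B(5)*(-2) - 9 = 5²*(-2) - 9 = 25*(-2) - 9 = -50 - 9 = -59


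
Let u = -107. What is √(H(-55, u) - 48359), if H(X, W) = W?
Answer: I*√48466 ≈ 220.15*I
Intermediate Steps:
√(H(-55, u) - 48359) = √(-107 - 48359) = √(-48466) = I*√48466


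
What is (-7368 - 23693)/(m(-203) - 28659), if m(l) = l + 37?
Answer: 31061/28825 ≈ 1.0776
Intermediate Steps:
m(l) = 37 + l
(-7368 - 23693)/(m(-203) - 28659) = (-7368 - 23693)/((37 - 203) - 28659) = -31061/(-166 - 28659) = -31061/(-28825) = -31061*(-1/28825) = 31061/28825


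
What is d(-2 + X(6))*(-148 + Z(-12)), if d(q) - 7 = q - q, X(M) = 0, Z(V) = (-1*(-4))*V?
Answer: -1372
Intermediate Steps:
Z(V) = 4*V
d(q) = 7 (d(q) = 7 + (q - q) = 7 + 0 = 7)
d(-2 + X(6))*(-148 + Z(-12)) = 7*(-148 + 4*(-12)) = 7*(-148 - 48) = 7*(-196) = -1372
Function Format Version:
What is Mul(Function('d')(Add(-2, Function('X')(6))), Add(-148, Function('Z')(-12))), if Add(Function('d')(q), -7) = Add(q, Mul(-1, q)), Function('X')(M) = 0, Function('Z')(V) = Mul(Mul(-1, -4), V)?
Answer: -1372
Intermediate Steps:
Function('Z')(V) = Mul(4, V)
Function('d')(q) = 7 (Function('d')(q) = Add(7, Add(q, Mul(-1, q))) = Add(7, 0) = 7)
Mul(Function('d')(Add(-2, Function('X')(6))), Add(-148, Function('Z')(-12))) = Mul(7, Add(-148, Mul(4, -12))) = Mul(7, Add(-148, -48)) = Mul(7, -196) = -1372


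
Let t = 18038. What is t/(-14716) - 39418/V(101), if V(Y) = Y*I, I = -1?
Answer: 289126725/743158 ≈ 389.05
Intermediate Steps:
V(Y) = -Y (V(Y) = Y*(-1) = -Y)
t/(-14716) - 39418/V(101) = 18038/(-14716) - 39418/((-1*101)) = 18038*(-1/14716) - 39418/(-101) = -9019/7358 - 39418*(-1/101) = -9019/7358 + 39418/101 = 289126725/743158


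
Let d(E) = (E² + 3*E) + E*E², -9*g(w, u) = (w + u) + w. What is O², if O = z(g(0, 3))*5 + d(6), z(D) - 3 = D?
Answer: 722500/9 ≈ 80278.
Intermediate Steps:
g(w, u) = -2*w/9 - u/9 (g(w, u) = -((w + u) + w)/9 = -((u + w) + w)/9 = -(u + 2*w)/9 = -2*w/9 - u/9)
z(D) = 3 + D
d(E) = E² + E³ + 3*E (d(E) = (E² + 3*E) + E³ = E² + E³ + 3*E)
O = 850/3 (O = (3 + (-2/9*0 - ⅑*3))*5 + 6*(3 + 6 + 6²) = (3 + (0 - ⅓))*5 + 6*(3 + 6 + 36) = (3 - ⅓)*5 + 6*45 = (8/3)*5 + 270 = 40/3 + 270 = 850/3 ≈ 283.33)
O² = (850/3)² = 722500/9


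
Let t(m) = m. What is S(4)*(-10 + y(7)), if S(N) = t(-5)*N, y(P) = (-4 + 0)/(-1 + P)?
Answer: 640/3 ≈ 213.33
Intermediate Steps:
y(P) = -4/(-1 + P)
S(N) = -5*N
S(4)*(-10 + y(7)) = (-5*4)*(-10 - 4/(-1 + 7)) = -20*(-10 - 4/6) = -20*(-10 - 4*⅙) = -20*(-10 - ⅔) = -20*(-32/3) = 640/3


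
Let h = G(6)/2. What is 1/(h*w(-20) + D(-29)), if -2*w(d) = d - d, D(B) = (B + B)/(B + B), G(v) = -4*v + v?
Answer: 1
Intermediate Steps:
G(v) = -3*v
D(B) = 1 (D(B) = (2*B)/((2*B)) = (2*B)*(1/(2*B)) = 1)
w(d) = 0 (w(d) = -(d - d)/2 = -½*0 = 0)
h = -9 (h = -3*6/2 = -18*½ = -9)
1/(h*w(-20) + D(-29)) = 1/(-9*0 + 1) = 1/(0 + 1) = 1/1 = 1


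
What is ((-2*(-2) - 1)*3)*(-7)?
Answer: -63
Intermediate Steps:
((-2*(-2) - 1)*3)*(-7) = ((4 - 1)*3)*(-7) = (3*3)*(-7) = 9*(-7) = -63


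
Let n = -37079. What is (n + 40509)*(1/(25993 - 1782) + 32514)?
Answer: 2700083840650/24211 ≈ 1.1152e+8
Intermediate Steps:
(n + 40509)*(1/(25993 - 1782) + 32514) = (-37079 + 40509)*(1/(25993 - 1782) + 32514) = 3430*(1/24211 + 32514) = 3430*(787196455/24211) = 2700083840650/24211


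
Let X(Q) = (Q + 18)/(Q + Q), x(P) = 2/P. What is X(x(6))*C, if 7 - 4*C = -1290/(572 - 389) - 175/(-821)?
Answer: 19055355/200324 ≈ 95.123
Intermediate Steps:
X(Q) = (18 + Q)/(2*Q) (X(Q) = (18 + Q)/((2*Q)) = (18 + Q)*(1/(2*Q)) = (18 + Q)/(2*Q))
C = 346461/100162 (C = 7/4 - (-1290/(572 - 389) - 175/(-821))/4 = 7/4 - (-1290/183 - 175*(-1/821))/4 = 7/4 - (-1290*1/183 + 175/821)/4 = 7/4 - (-430/61 + 175/821)/4 = 7/4 - 1/4*(-342355/50081) = 7/4 + 342355/200324 = 346461/100162 ≈ 3.4590)
X(x(6))*C = ((18 + 2/6)/(2*((2/6))))*(346461/100162) = ((18 + 2*(1/6))/(2*((2*(1/6)))))*(346461/100162) = ((18 + 1/3)/(2*(1/3)))*(346461/100162) = ((1/2)*3*(55/3))*(346461/100162) = (55/2)*(346461/100162) = 19055355/200324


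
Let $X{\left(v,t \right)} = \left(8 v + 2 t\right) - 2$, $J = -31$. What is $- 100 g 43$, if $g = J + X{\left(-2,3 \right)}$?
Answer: $184900$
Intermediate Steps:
$X{\left(v,t \right)} = -2 + 2 t + 8 v$ ($X{\left(v,t \right)} = \left(2 t + 8 v\right) - 2 = -2 + 2 t + 8 v$)
$g = -43$ ($g = -31 + \left(-2 + 2 \cdot 3 + 8 \left(-2\right)\right) = -31 - 12 = -43$)
$- 100 g 43 = \left(-100\right) \left(-43\right) 43 = 4300 \cdot 43 = 184900$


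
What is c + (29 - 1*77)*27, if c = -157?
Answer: -1453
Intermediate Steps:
c + (29 - 1*77)*27 = -157 + (29 - 1*77)*27 = -157 + (29 - 77)*27 = -157 - 48*27 = -157 - 1296 = -1453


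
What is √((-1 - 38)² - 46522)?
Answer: I*√45001 ≈ 212.13*I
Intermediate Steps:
√((-1 - 38)² - 46522) = √((-39)² - 46522) = √(1521 - 46522) = √(-45001) = I*√45001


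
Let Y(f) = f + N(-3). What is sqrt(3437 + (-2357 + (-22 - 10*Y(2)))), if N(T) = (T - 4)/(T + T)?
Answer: sqrt(9237)/3 ≈ 32.036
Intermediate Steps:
N(T) = (-4 + T)/(2*T) (N(T) = (-4 + T)/((2*T)) = (-4 + T)*(1/(2*T)) = (-4 + T)/(2*T))
Y(f) = 7/6 + f (Y(f) = f + (1/2)*(-4 - 3)/(-3) = f + (1/2)*(-1/3)*(-7) = f + 7/6 = 7/6 + f)
sqrt(3437 + (-2357 + (-22 - 10*Y(2)))) = sqrt(3437 + (-2357 + (-22 - 10*(7/6 + 2)))) = sqrt(3437 + (-2357 + (-22 - 10*19/6))) = sqrt(3437 + (-2357 + (-22 - 95/3))) = sqrt(3437 + (-2357 - 161/3)) = sqrt(3437 - 7232/3) = sqrt(3079/3) = sqrt(9237)/3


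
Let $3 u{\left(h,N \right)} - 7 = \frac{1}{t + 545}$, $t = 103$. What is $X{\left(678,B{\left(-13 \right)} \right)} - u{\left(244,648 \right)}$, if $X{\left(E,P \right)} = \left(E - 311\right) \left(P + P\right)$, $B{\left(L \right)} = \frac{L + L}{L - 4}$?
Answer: $\frac{37022167}{33048} \approx 1120.3$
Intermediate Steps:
$u{\left(h,N \right)} = \frac{4537}{1944}$ ($u{\left(h,N \right)} = \frac{7}{3} + \frac{1}{3 \left(103 + 545\right)} = \frac{7}{3} + \frac{1}{3 \cdot 648} = \frac{7}{3} + \frac{1}{3} \cdot \frac{1}{648} = \frac{7}{3} + \frac{1}{1944} = \frac{4537}{1944}$)
$B{\left(L \right)} = \frac{2 L}{-4 + L}$
$X{\left(E,P \right)} = 2 P \left(-311 + E\right)$ ($X{\left(E,P \right)} = \left(-311 + E\right) 2 P = 2 P \left(-311 + E\right)$)
$X{\left(678,B{\left(-13 \right)} \right)} - u{\left(244,648 \right)} = 2 \cdot 2 \left(-13\right) \frac{1}{-4 - 13} \left(-311 + 678\right) - \frac{4537}{1944} = 2 \cdot 2 \left(-13\right) \frac{1}{-17} \cdot 367 - \frac{4537}{1944} = 2 \cdot 2 \left(-13\right) \left(- \frac{1}{17}\right) 367 - \frac{4537}{1944} = 2 \cdot \frac{26}{17} \cdot 367 - \frac{4537}{1944} = \frac{19084}{17} - \frac{4537}{1944} = \frac{37022167}{33048}$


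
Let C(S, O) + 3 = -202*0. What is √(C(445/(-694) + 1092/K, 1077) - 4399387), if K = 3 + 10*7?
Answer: I*√4399390 ≈ 2097.5*I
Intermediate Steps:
K = 73 (K = 3 + 70 = 73)
C(S, O) = -3 (C(S, O) = -3 - 202*0 = -3 + 0 = -3)
√(C(445/(-694) + 1092/K, 1077) - 4399387) = √(-3 - 4399387) = √(-4399390) = I*√4399390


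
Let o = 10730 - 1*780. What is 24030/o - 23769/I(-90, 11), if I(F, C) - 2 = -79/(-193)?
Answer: -304224168/30845 ≈ -9863.0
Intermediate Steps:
I(F, C) = 465/193 (I(F, C) = 2 - 79/(-193) = 2 - 79*(-1/193) = 2 + 79/193 = 465/193)
o = 9950 (o = 10730 - 780 = 9950)
24030/o - 23769/I(-90, 11) = 24030/9950 - 23769/465/193 = 24030*(1/9950) - 23769*193/465 = 2403/995 - 1529139/155 = -304224168/30845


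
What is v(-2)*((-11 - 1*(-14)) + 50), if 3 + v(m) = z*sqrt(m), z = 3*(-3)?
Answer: -159 - 477*I*sqrt(2) ≈ -159.0 - 674.58*I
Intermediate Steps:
z = -9
v(m) = -3 - 9*sqrt(m)
v(-2)*((-11 - 1*(-14)) + 50) = (-3 - 9*I*sqrt(2))*((-11 - 1*(-14)) + 50) = (-3 - 9*I*sqrt(2))*((-11 + 14) + 50) = (-3 - 9*I*sqrt(2))*(3 + 50) = (-3 - 9*I*sqrt(2))*53 = -159 - 477*I*sqrt(2)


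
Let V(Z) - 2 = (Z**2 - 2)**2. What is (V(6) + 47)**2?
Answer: 1452025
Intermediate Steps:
V(Z) = 2 + (-2 + Z**2)**2 (V(Z) = 2 + (Z**2 - 2)**2 = 2 + (-2 + Z**2)**2)
(V(6) + 47)**2 = ((2 + (-2 + 6**2)**2) + 47)**2 = ((2 + (-2 + 36)**2) + 47)**2 = ((2 + 34**2) + 47)**2 = ((2 + 1156) + 47)**2 = (1158 + 47)**2 = 1205**2 = 1452025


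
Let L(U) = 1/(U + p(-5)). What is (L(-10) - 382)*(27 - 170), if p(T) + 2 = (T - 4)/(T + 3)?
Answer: 819676/15 ≈ 54645.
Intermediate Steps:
p(T) = -2 + (-4 + T)/(3 + T) (p(T) = -2 + (T - 4)/(T + 3) = -2 + (-4 + T)/(3 + T))
L(U) = 1/(5/2 + U) (L(U) = 1/(U + (-10 - 1*(-5))/(3 - 5)) = 1/(U + (-10 + 5)/(-2)) = 1/(U - 1/2*(-5)) = 1/(U + 5/2) = 1/(5/2 + U))
(L(-10) - 382)*(27 - 170) = (2/(5 + 2*(-10)) - 382)*(27 - 170) = (2/(5 - 20) - 382)*(-143) = (2/(-15) - 382)*(-143) = (2*(-1/15) - 382)*(-143) = (-2/15 - 382)*(-143) = -5732/15*(-143) = 819676/15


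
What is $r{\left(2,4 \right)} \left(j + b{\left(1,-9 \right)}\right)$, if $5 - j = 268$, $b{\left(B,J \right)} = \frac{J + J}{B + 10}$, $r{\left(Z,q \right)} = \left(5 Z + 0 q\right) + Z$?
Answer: $- \frac{34932}{11} \approx -3175.6$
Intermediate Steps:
$r{\left(Z,q \right)} = 6 Z$ ($r{\left(Z,q \right)} = \left(5 Z + 0\right) + Z = 5 Z + Z = 6 Z$)
$b{\left(B,J \right)} = \frac{2 J}{10 + B}$
$j = -263$ ($j = 5 - 268 = -263$)
$r{\left(2,4 \right)} \left(j + b{\left(1,-9 \right)}\right) = 6 \cdot 2 \left(-263 + 2 \left(-9\right) \frac{1}{10 + 1}\right) = 12 \left(-263 + 2 \left(-9\right) \frac{1}{11}\right) = 12 \left(-263 - \frac{18}{11}\right) = 12 \left(- \frac{2911}{11}\right) = - \frac{34932}{11}$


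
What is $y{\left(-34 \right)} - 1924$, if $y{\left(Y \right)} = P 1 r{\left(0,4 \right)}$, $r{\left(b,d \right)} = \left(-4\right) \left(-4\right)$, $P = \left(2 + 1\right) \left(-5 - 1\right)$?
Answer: $-2212$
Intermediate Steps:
$P = -18$ ($P = 3 \left(-6\right) = -18$)
$r{\left(b,d \right)} = 16$
$y{\left(Y \right)} = -288$ ($y{\left(Y \right)} = \left(-18\right) 1 \cdot 16 = \left(-18\right) 16 = -288$)
$y{\left(-34 \right)} - 1924 = -288 - 1924 = -2212$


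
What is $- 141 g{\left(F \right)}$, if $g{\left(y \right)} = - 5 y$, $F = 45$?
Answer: $31725$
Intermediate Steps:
$- 141 g{\left(F \right)} = - 141 \left(\left(-5\right) 45\right) = \left(-141\right) \left(-225\right) = 31725$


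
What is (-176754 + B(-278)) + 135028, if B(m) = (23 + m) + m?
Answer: -42259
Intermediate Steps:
B(m) = 23 + 2*m
(-176754 + B(-278)) + 135028 = (-176754 + (23 + 2*(-278))) + 135028 = (-176754 + (23 - 556)) + 135028 = (-176754 - 533) + 135028 = -177287 + 135028 = -42259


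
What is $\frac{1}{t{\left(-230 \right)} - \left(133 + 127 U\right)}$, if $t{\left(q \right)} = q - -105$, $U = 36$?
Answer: $- \frac{1}{4830} \approx -0.00020704$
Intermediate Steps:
$t{\left(q \right)} = 105 + q$ ($t{\left(q \right)} = q + 105 = 105 + q$)
$\frac{1}{t{\left(-230 \right)} - \left(133 + 127 U\right)} = \frac{1}{\left(105 - 230\right) - 4705} = \frac{1}{-125 - 4705} = \frac{1}{-4830} = - \frac{1}{4830}$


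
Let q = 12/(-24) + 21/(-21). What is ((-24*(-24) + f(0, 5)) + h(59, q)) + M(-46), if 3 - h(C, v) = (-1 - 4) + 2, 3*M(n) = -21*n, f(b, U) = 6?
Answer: 910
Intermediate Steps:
M(n) = -7*n (M(n) = (-21*n)/3 = -7*n)
q = -3/2 (q = 12*(-1/24) + 21*(-1/21) = -½ - 1 = -3/2 ≈ -1.5000)
h(C, v) = 6 (h(C, v) = 3 - ((-1 - 4) + 2) = 3 - (-5 + 2) = 3 - 1*(-3) = 3 + 3 = 6)
((-24*(-24) + f(0, 5)) + h(59, q)) + M(-46) = ((-24*(-24) + 6) + 6) - 7*(-46) = ((576 + 6) + 6) + 322 = (582 + 6) + 322 = 588 + 322 = 910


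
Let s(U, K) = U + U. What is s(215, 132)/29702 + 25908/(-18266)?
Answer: -190416259/135634183 ≈ -1.4039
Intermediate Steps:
s(U, K) = 2*U
s(215, 132)/29702 + 25908/(-18266) = (2*215)/29702 + 25908/(-18266) = 430*(1/29702) + 25908*(-1/18266) = 215/14851 - 12954/9133 = -190416259/135634183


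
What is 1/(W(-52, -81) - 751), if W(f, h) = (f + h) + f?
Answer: -1/936 ≈ -0.0010684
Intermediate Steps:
W(f, h) = h + 2*f
1/(W(-52, -81) - 751) = 1/((-81 + 2*(-52)) - 751) = 1/((-81 - 104) - 751) = 1/(-185 - 751) = 1/(-936) = -1/936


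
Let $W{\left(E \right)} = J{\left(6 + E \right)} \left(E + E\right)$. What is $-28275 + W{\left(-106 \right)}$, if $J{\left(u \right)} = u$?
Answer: $-7075$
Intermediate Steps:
$W{\left(E \right)} = 2 E \left(6 + E\right)$ ($W{\left(E \right)} = \left(6 + E\right) \left(E + E\right) = \left(6 + E\right) 2 E = 2 E \left(6 + E\right)$)
$-28275 + W{\left(-106 \right)} = -28275 + 2 \left(-106\right) \left(6 - 106\right) = -28275 + 2 \left(-106\right) \left(-100\right) = -28275 + 21200 = -7075$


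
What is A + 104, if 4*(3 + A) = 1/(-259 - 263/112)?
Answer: 2956343/29271 ≈ 101.00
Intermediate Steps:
A = -87841/29271 (A = -3 + 1/(4*(-259 - 263/112)) = -3 + 1/(4*(-29271/112)) = -3 + (¼)*(-112/29271) = -3 - 28/29271 = -87841/29271 ≈ -3.0010)
A + 104 = -87841/29271 + 104 = 2956343/29271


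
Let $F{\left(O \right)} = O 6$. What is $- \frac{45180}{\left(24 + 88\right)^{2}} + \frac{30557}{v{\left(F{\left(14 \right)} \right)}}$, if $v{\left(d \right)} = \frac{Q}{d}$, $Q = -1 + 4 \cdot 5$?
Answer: $\frac{8049232563}{59584} \approx 1.3509 \cdot 10^{5}$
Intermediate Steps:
$F{\left(O \right)} = 6 O$
$Q = 19$ ($Q = -1 + 20 = 19$)
$v{\left(d \right)} = \frac{19}{d}$
$- \frac{45180}{\left(24 + 88\right)^{2}} + \frac{30557}{v{\left(F{\left(14 \right)} \right)}} = - \frac{45180}{\left(24 + 88\right)^{2}} + \frac{30557}{19 \frac{1}{6 \cdot 14}} = - \frac{45180}{112^{2}} + \frac{30557}{19 \cdot \frac{1}{84}} = - \frac{45180}{12544} + \frac{30557}{19 \cdot \frac{1}{84}} = \left(-45180\right) \frac{1}{12544} + \frac{30557}{\frac{19}{84}} = - \frac{11295}{3136} + 30557 \cdot \frac{84}{19} = - \frac{11295}{3136} + \frac{2566788}{19} = \frac{8049232563}{59584}$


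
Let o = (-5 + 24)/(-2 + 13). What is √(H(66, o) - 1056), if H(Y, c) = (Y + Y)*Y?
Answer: 2*√1914 ≈ 87.499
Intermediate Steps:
o = 19/11 ≈ 1.7273
H(Y, c) = 2*Y² (H(Y, c) = (2*Y)*Y = 2*Y²)
√(H(66, o) - 1056) = √(2*66² - 1056) = √(2*4356 - 1056) = √(8712 - 1056) = √7656 = 2*√1914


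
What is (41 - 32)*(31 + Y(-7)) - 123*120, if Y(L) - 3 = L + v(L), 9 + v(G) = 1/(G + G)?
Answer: -204381/14 ≈ -14599.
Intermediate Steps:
v(G) = -9 + 1/(2*G) (v(G) = -9 + 1/(G + G) = -9 + 1/(2*G))
Y(L) = -6 + L + 1/(2*L) (Y(L) = 3 + (L + (-9 + 1/(2*L))) = 3 + (-9 + L + 1/(2*L)) = -6 + L + 1/(2*L))
(41 - 32)*(31 + Y(-7)) - 123*120 = (41 - 32)*(31 + (-6 - 7 + (½)/(-7))) - 123*120 = 9*(31 + (-6 - 7 + (½)*(-⅐))) - 14760 = 9*(31 + (-6 - 7 - 1/14)) - 14760 = 9*(31 - 183/14) - 14760 = 9*(251/14) - 14760 = 2259/14 - 14760 = -204381/14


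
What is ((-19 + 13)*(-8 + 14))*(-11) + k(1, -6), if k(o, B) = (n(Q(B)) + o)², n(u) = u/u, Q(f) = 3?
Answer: 400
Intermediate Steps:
n(u) = 1
k(o, B) = (1 + o)²
((-19 + 13)*(-8 + 14))*(-11) + k(1, -6) = ((-19 + 13)*(-8 + 14))*(-11) + (1 + 1)² = -6*6*(-11) + 2² = -36*(-11) + 4 = 396 + 4 = 400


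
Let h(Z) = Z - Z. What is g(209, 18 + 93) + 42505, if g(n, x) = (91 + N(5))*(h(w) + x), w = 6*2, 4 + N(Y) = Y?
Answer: 52717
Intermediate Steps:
N(Y) = -4 + Y
w = 12
h(Z) = 0
g(n, x) = 92*x (g(n, x) = (91 + (-4 + 5))*(0 + x) = (91 + 1)*x = 92*x)
g(209, 18 + 93) + 42505 = 92*(18 + 93) + 42505 = 92*111 + 42505 = 10212 + 42505 = 52717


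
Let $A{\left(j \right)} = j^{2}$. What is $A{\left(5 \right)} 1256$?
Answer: $31400$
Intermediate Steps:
$A{\left(5 \right)} 1256 = 5^{2} \cdot 1256 = 25 \cdot 1256 = 31400$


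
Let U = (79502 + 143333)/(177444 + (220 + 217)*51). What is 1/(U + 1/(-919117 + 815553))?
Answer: 20684941284/23077484209 ≈ 0.89633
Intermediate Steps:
U = 222835/199731 (U = 222835/(177444 + 437*51) = 222835/(177444 + 22287) = 222835/199731 ≈ 1.1157)
1/(U + 1/(-919117 + 815553)) = 1/(222835/199731 + 1/(-919117 + 815553)) = 1/(222835/199731 + 1/(-103564)) = 1/(222835/199731 - 1/103564) = 1/(23077484209/20684941284) = 20684941284/23077484209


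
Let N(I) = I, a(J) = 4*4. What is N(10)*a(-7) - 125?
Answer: 35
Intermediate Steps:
a(J) = 16
N(10)*a(-7) - 125 = 10*16 - 125 = 160 - 125 = 35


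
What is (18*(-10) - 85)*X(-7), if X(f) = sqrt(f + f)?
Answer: -265*I*sqrt(14) ≈ -991.54*I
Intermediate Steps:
X(f) = sqrt(2)*sqrt(f) (X(f) = sqrt(2*f) = sqrt(2)*sqrt(f))
(18*(-10) - 85)*X(-7) = (18*(-10) - 85)*(sqrt(2)*sqrt(-7)) = (-180 - 85)*(sqrt(2)*(I*sqrt(7))) = -265*I*sqrt(14)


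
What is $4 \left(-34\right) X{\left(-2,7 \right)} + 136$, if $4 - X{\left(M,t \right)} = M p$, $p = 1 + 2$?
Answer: $-1224$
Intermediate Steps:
$p = 3$
$X{\left(M,t \right)} = 4 - 3 M$ ($X{\left(M,t \right)} = 4 - M 3 = 4 - 3 M$)
$4 \left(-34\right) X{\left(-2,7 \right)} + 136 = 4 \left(-34\right) \left(4 - -6\right) + 136 = - 136 \left(4 + 6\right) + 136 = \left(-136\right) 10 + 136 = -1360 + 136 = -1224$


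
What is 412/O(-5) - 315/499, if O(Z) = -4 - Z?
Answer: 205273/499 ≈ 411.37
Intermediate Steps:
412/O(-5) - 315/499 = 412/(-4 - 1*(-5)) - 315/499 = 412/(-4 + 5) - 315*1/499 = 412/1 - 315/499 = 412*1 - 315/499 = 412 - 315/499 = 205273/499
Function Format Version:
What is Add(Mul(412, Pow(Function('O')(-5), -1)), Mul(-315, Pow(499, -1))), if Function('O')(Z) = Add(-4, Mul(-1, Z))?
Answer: Rational(205273, 499) ≈ 411.37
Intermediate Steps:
Add(Mul(412, Pow(Function('O')(-5), -1)), Mul(-315, Pow(499, -1))) = Add(Mul(412, Pow(Add(-4, Mul(-1, -5)), -1)), Mul(-315, Pow(499, -1))) = Add(Mul(412, Pow(Add(-4, 5), -1)), Mul(-315, Rational(1, 499))) = Add(Mul(412, Pow(1, -1)), Rational(-315, 499)) = Add(Mul(412, 1), Rational(-315, 499)) = Add(412, Rational(-315, 499)) = Rational(205273, 499)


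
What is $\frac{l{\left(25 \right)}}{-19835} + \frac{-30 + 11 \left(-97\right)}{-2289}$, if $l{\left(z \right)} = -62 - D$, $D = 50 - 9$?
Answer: $\frac{21994762}{45402315} \approx 0.48444$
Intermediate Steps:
$D = 41$ ($D = 50 - 9 = 41$)
$l{\left(z \right)} = -103$ ($l{\left(z \right)} = -62 - 41 = -103$)
$\frac{l{\left(25 \right)}}{-19835} + \frac{-30 + 11 \left(-97\right)}{-2289} = - \frac{103}{-19835} + \frac{-30 + 11 \left(-97\right)}{-2289} = \left(-103\right) \left(- \frac{1}{19835}\right) + \left(-30 - 1067\right) \left(- \frac{1}{2289}\right) = \frac{103}{19835} - - \frac{1097}{2289} = \frac{103}{19835} + \frac{1097}{2289} = \frac{21994762}{45402315}$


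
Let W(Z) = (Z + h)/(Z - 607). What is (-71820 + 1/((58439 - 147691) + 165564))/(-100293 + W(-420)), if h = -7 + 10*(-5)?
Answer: 5628707490653/7860169119408 ≈ 0.71611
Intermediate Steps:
h = -57 (h = -7 - 50 = -57)
W(Z) = (-57 + Z)/(-607 + Z) (W(Z) = (Z - 57)/(Z - 607) = (-57 + Z)/(-607 + Z))
(-71820 + 1/((58439 - 147691) + 165564))/(-100293 + W(-420)) = (-71820 + 1/((58439 - 147691) + 165564))/(-100293 + (-57 - 420)/(-607 - 420)) = (-71820 + 1/(-89252 + 165564))/(-100293 - 477/(-1027)) = (-71820 + 1/76312)/(-100293 - 1/1027*(-477)) = (-71820 + 1/76312)/(-100293 + 477/1027) = -5480727839/(76312*(-103000434/1027)) = -5480727839/76312*(-1027/103000434) = 5628707490653/7860169119408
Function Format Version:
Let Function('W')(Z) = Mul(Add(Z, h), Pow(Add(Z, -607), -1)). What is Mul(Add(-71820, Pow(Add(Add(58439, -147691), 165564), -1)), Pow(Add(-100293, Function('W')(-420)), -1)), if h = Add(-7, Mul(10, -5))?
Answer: Rational(5628707490653, 7860169119408) ≈ 0.71611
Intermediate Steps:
h = -57 (h = Add(-7, -50) = -57)
Function('W')(Z) = Mul(Pow(Add(-607, Z), -1), Add(-57, Z)) (Function('W')(Z) = Mul(Add(Z, -57), Pow(Add(Z, -607), -1)) = Mul(Add(-57, Z), Pow(Add(-607, Z), -1)) = Mul(Pow(Add(-607, Z), -1), Add(-57, Z)))
Mul(Add(-71820, Pow(Add(Add(58439, -147691), 165564), -1)), Pow(Add(-100293, Function('W')(-420)), -1)) = Mul(Add(-71820, Pow(Add(Add(58439, -147691), 165564), -1)), Pow(Add(-100293, Mul(Pow(Add(-607, -420), -1), Add(-57, -420))), -1)) = Mul(Add(-71820, Pow(Add(-89252, 165564), -1)), Pow(Add(-100293, Mul(Pow(-1027, -1), -477)), -1)) = Mul(Add(-71820, Pow(76312, -1)), Pow(Add(-100293, Mul(Rational(-1, 1027), -477)), -1)) = Mul(Add(-71820, Rational(1, 76312)), Pow(Add(-100293, Rational(477, 1027)), -1)) = Mul(Rational(-5480727839, 76312), Pow(Rational(-103000434, 1027), -1)) = Mul(Rational(-5480727839, 76312), Rational(-1027, 103000434)) = Rational(5628707490653, 7860169119408)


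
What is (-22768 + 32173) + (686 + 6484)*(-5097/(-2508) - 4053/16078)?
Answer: 74494963905/3360302 ≈ 22169.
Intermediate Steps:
(-22768 + 32173) + (686 + 6484)*(-5097/(-2508) - 4053/16078) = 9405 + 7170*(-5097*(-1)/2508 - 4053*1/16078) = 9405 + 7170*(-1*(-1699/836) - 4053/16078) = 9405 + 7170*(1699/836 - 4053/16078) = 9405 + 7170*(11964107/6720604) = 9405 + 42891323595/3360302 = 74494963905/3360302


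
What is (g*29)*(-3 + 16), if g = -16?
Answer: -6032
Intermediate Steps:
(g*29)*(-3 + 16) = (-16*29)*(-3 + 16) = -464*13 = -6032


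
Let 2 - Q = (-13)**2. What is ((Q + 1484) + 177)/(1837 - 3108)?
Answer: -1494/1271 ≈ -1.1755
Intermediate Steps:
Q = -167 (Q = 2 - 1*(-13)**2 = 2 - 1*169 = 2 - 169 = -167)
((Q + 1484) + 177)/(1837 - 3108) = ((-167 + 1484) + 177)/(1837 - 3108) = (1317 + 177)/(-1271) = 1494*(-1/1271) = -1494/1271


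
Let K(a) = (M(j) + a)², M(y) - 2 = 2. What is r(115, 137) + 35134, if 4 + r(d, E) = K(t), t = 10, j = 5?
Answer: 35326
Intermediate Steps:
M(y) = 4 (M(y) = 2 + 2 = 4)
K(a) = (4 + a)²
r(d, E) = 192 (r(d, E) = -4 + (4 + 10)² = -4 + 14² = -4 + 196 = 192)
r(115, 137) + 35134 = 192 + 35134 = 35326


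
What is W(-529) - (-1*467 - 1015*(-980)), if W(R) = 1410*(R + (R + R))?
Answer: -3231903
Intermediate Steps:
W(R) = 4230*R (W(R) = 1410*(R + 2*R) = 1410*(3*R) = 4230*R)
W(-529) - (-1*467 - 1015*(-980)) = 4230*(-529) - (-1*467 - 1015*(-980)) = -2237670 - (-467 + 994700) = -2237670 - 1*994233 = -2237670 - 994233 = -3231903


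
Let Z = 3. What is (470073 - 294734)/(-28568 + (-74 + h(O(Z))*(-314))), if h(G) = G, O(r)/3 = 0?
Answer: -175339/28642 ≈ -6.1217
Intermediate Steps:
O(r) = 0 (O(r) = 3*0 = 0)
(470073 - 294734)/(-28568 + (-74 + h(O(Z))*(-314))) = (470073 - 294734)/(-28568 + (-74 + 0*(-314))) = 175339/(-28568 + (-74 + 0)) = 175339/(-28568 - 74) = 175339/(-28642) = 175339*(-1/28642) = -175339/28642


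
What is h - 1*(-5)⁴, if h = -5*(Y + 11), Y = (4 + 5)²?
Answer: -1085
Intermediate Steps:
Y = 81 (Y = 9² = 81)
h = -460 (h = -5*(81 + 11) = -5*92 = -460)
h - 1*(-5)⁴ = -460 - 1*(-5)⁴ = -460 - 1*625 = -460 - 625 = -1085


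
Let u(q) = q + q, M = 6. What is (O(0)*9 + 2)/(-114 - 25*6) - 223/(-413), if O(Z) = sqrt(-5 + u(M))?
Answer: 29023/54516 - 3*sqrt(7)/88 ≈ 0.44218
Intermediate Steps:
u(q) = 2*q
O(Z) = sqrt(7) (O(Z) = sqrt(-5 + 2*6) = sqrt(-5 + 12) = sqrt(7))
(O(0)*9 + 2)/(-114 - 25*6) - 223/(-413) = (sqrt(7)*9 + 2)/(-114 - 25*6) - 223/(-413) = (9*sqrt(7) + 2)/(-114 - 150) - 223*(-1/413) = (2 + 9*sqrt(7))/(-264) + 223/413 = (2 + 9*sqrt(7))*(-1/264) + 223/413 = (-1/132 - 3*sqrt(7)/88) + 223/413 = 29023/54516 - 3*sqrt(7)/88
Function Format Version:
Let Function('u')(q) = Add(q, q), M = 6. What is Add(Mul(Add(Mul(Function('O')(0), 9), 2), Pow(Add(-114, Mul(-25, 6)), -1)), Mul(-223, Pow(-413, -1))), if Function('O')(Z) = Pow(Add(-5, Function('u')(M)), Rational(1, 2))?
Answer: Add(Rational(29023, 54516), Mul(Rational(-3, 88), Pow(7, Rational(1, 2)))) ≈ 0.44218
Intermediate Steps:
Function('u')(q) = Mul(2, q)
Function('O')(Z) = Pow(7, Rational(1, 2)) (Function('O')(Z) = Pow(Add(-5, Mul(2, 6)), Rational(1, 2)) = Pow(Add(-5, 12), Rational(1, 2)) = Pow(7, Rational(1, 2)))
Add(Mul(Add(Mul(Function('O')(0), 9), 2), Pow(Add(-114, Mul(-25, 6)), -1)), Mul(-223, Pow(-413, -1))) = Add(Mul(Add(Mul(Pow(7, Rational(1, 2)), 9), 2), Pow(Add(-114, Mul(-25, 6)), -1)), Mul(-223, Pow(-413, -1))) = Add(Mul(Add(Mul(9, Pow(7, Rational(1, 2))), 2), Pow(Add(-114, -150), -1)), Mul(-223, Rational(-1, 413))) = Add(Mul(Add(2, Mul(9, Pow(7, Rational(1, 2)))), Pow(-264, -1)), Rational(223, 413)) = Add(Mul(Add(2, Mul(9, Pow(7, Rational(1, 2)))), Rational(-1, 264)), Rational(223, 413)) = Add(Add(Rational(-1, 132), Mul(Rational(-3, 88), Pow(7, Rational(1, 2)))), Rational(223, 413)) = Add(Rational(29023, 54516), Mul(Rational(-3, 88), Pow(7, Rational(1, 2))))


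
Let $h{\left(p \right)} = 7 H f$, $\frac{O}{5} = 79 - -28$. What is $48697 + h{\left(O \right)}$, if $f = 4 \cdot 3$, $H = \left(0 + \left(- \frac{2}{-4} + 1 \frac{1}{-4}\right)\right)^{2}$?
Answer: $\frac{194809}{4} \approx 48702.0$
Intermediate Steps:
$H = \frac{1}{16}$ ($H = \left(0 + \left(\left(-2\right) \left(- \frac{1}{4}\right) + 1 \left(- \frac{1}{4}\right)\right)\right)^{2} = \left(0 + \left(\frac{1}{2} - \frac{1}{4}\right)\right)^{2} = \left(0 + \frac{1}{4}\right)^{2} = \left(\frac{1}{4}\right)^{2} = \frac{1}{16} \approx 0.0625$)
$f = 12$
$O = 535$ ($O = 5 \left(79 - -28\right) = 5 \left(79 + 28\right) = 5 \cdot 107 = 535$)
$h{\left(p \right)} = \frac{21}{4}$ ($h{\left(p \right)} = 7 \cdot \frac{1}{16} \cdot 12 = \frac{7}{16} \cdot 12 = \frac{21}{4}$)
$48697 + h{\left(O \right)} = 48697 + \frac{21}{4} = \frac{194809}{4}$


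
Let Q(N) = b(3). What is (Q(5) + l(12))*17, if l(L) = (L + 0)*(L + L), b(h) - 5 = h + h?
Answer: 5083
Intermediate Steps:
b(h) = 5 + 2*h (b(h) = 5 + (h + h) = 5 + 2*h)
Q(N) = 11 (Q(N) = 5 + 2*3 = 5 + 6 = 11)
l(L) = 2*L² (l(L) = L*(2*L) = 2*L²)
(Q(5) + l(12))*17 = (11 + 2*12²)*17 = (11 + 2*144)*17 = (11 + 288)*17 = 299*17 = 5083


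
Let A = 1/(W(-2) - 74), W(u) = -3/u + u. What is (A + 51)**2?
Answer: 57714409/22201 ≈ 2599.6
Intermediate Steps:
W(u) = u - 3/u
A = -2/149 (A = 1/((-2 - 3/(-2)) - 74) = 1/((-2 - 3*(-1/2)) - 74) = 1/((-2 + 3/2) - 74) = 1/(-1/2 - 74) = 1/(-149/2) = -2/149 ≈ -0.013423)
(A + 51)**2 = (-2/149 + 51)**2 = (7597/149)**2 = 57714409/22201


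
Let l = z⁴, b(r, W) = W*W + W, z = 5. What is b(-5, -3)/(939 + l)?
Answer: 3/782 ≈ 0.0038363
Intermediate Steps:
b(r, W) = W + W² (b(r, W) = W² + W = W + W²)
l = 625 (l = 5⁴ = 625)
b(-5, -3)/(939 + l) = (-3*(1 - 3))/(939 + 625) = -3*(-2)/1564 = 6*(1/1564) = 3/782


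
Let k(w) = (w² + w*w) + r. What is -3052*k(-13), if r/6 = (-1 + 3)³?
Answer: -1178072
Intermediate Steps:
r = 48 (r = 6*(-1 + 3)³ = 6*2³ = 6*8 = 48)
k(w) = 48 + 2*w² (k(w) = (w² + w*w) + 48 = (w² + w²) + 48 = 2*w² + 48 = 48 + 2*w²)
-3052*k(-13) = -3052*(48 + 2*(-13)²) = -3052*(48 + 2*169) = -3052*(48 + 338) = -3052*386 = -1178072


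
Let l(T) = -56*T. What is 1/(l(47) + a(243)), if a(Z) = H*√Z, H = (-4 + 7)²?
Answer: -2632/6907741 - 81*√3/6907741 ≈ -0.00040133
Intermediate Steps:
H = 9 (H = 3² = 9)
a(Z) = 9*√Z
1/(l(47) + a(243)) = 1/(-56*47 + 9*√243) = 1/(-2632 + 9*(9*√3)) = 1/(-2632 + 81*√3)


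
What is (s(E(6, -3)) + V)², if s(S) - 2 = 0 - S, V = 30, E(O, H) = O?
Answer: 676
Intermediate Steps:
s(S) = 2 - S (s(S) = 2 + (0 - S) = 2 - S)
(s(E(6, -3)) + V)² = ((2 - 1*6) + 30)² = ((2 - 6) + 30)² = (-4 + 30)² = 26² = 676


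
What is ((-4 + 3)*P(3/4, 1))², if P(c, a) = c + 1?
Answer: 49/16 ≈ 3.0625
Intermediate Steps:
P(c, a) = 1 + c
((-4 + 3)*P(3/4, 1))² = ((-4 + 3)*(1 + 3/4))² = (-(1 + 3*(¼)))² = (-(1 + ¾))² = (-1*7/4)² = (-7/4)² = 49/16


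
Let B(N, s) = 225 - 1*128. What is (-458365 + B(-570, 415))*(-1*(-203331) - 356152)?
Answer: 70032974028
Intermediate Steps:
B(N, s) = 97 (B(N, s) = 225 - 128 = 97)
(-458365 + B(-570, 415))*(-1*(-203331) - 356152) = (-458365 + 97)*(-1*(-203331) - 356152) = -458268*(203331 - 356152) = -458268*(-152821) = 70032974028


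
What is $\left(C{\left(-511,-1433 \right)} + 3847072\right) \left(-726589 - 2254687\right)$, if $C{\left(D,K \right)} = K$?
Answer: $-11464911255364$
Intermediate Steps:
$\left(C{\left(-511,-1433 \right)} + 3847072\right) \left(-726589 - 2254687\right) = \left(-1433 + 3847072\right) \left(-726589 - 2254687\right) = 3845639 \left(-2981276\right) = -11464911255364$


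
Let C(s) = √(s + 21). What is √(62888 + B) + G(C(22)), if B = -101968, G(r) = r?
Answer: √43 + 2*I*√9770 ≈ 6.5574 + 197.69*I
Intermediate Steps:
C(s) = √(21 + s)
√(62888 + B) + G(C(22)) = √(62888 - 101968) + √(21 + 22) = √(-39080) + √43 = 2*I*√9770 + √43 = √43 + 2*I*√9770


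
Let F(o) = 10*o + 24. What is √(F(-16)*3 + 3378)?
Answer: 3*√330 ≈ 54.498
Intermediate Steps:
F(o) = 24 + 10*o
√(F(-16)*3 + 3378) = √((24 + 10*(-16))*3 + 3378) = √((24 - 160)*3 + 3378) = √(-136*3 + 3378) = √(-408 + 3378) = √2970 = 3*√330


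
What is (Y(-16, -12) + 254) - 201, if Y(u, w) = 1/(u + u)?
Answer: 1695/32 ≈ 52.969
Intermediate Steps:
Y(u, w) = 1/(2*u)
(Y(-16, -12) + 254) - 201 = ((½)/(-16) + 254) - 201 = ((½)*(-1/16) + 254) - 201 = (-1/32 + 254) - 201 = 8127/32 - 201 = 1695/32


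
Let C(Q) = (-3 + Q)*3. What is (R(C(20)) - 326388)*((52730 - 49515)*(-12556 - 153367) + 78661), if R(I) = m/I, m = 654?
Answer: 2959303885142352/17 ≈ 1.7408e+14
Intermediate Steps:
C(Q) = -9 + 3*Q
R(I) = 654/I
(R(C(20)) - 326388)*((52730 - 49515)*(-12556 - 153367) + 78661) = (654/(-9 + 3*20) - 326388)*((52730 - 49515)*(-12556 - 153367) + 78661) = (654/(-9 + 60) - 326388)*(3215*(-165923) + 78661) = (654/51 - 326388)*(-533442445 + 78661) = (654*(1/51) - 326388)*(-533363784) = (218/17 - 326388)*(-533363784) = -5548378/17*(-533363784) = 2959303885142352/17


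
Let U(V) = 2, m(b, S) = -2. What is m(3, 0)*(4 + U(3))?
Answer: -12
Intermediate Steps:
m(3, 0)*(4 + U(3)) = -2*(4 + 2) = -2*6 = -12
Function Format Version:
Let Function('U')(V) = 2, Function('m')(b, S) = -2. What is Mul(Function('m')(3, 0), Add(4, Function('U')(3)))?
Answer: -12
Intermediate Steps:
Mul(Function('m')(3, 0), Add(4, Function('U')(3))) = Mul(-2, Add(4, 2)) = Mul(-2, 6) = -12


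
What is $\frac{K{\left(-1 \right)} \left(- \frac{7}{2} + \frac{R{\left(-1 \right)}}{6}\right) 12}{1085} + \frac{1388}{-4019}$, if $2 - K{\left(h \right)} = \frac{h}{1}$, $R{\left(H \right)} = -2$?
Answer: $- \frac{2060602}{4360615} \approx -0.47255$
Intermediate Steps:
$K{\left(h \right)} = 2 - h$ ($K{\left(h \right)} = 2 - \frac{h}{1} = 2 - h 1 = 2 - h$)
$\frac{K{\left(-1 \right)} \left(- \frac{7}{2} + \frac{R{\left(-1 \right)}}{6}\right) 12}{1085} + \frac{1388}{-4019} = \frac{\left(2 - -1\right) \left(- \frac{7}{2} - \frac{2}{6}\right) 12}{1085} + \frac{1388}{-4019} = \left(2 + 1\right) \left(\left(-7\right) \frac{1}{2} - \frac{1}{3}\right) 12 \cdot \frac{1}{1085} + 1388 \left(- \frac{1}{4019}\right) = 3 \left(- \frac{7}{2} - \frac{1}{3}\right) 12 \cdot \frac{1}{1085} - \frac{1388}{4019} = 3 \left(- \frac{23}{6}\right) 12 \cdot \frac{1}{1085} - \frac{1388}{4019} = \left(- \frac{23}{2}\right) 12 \cdot \frac{1}{1085} - \frac{1388}{4019} = \left(-138\right) \frac{1}{1085} - \frac{1388}{4019} = - \frac{138}{1085} - \frac{1388}{4019} = - \frac{2060602}{4360615}$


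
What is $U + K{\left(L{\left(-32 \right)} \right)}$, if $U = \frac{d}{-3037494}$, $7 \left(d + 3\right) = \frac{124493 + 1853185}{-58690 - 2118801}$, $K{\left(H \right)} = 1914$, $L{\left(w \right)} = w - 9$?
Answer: $\frac{29538641391077827}{15432936977626} \approx 1914.0$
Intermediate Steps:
$L{\left(w \right)} = -9 + w$
$d = - \frac{47704989}{15242437}$ ($d = -3 + \frac{\left(124493 + 1853185\right) \frac{1}{-58690 - 2118801}}{7} = -3 + \frac{1977678 \frac{1}{-2177491}}{7} = -3 + \frac{1977678 \left(- \frac{1}{2177491}\right)}{7} = -3 + \frac{1}{7} \left(- \frac{1977678}{2177491}\right) = -3 - \frac{1977678}{15242437} = - \frac{47704989}{15242437} \approx -3.1297$)
$U = \frac{15901663}{15432936977626}$ ($U = - \frac{47704989}{15242437 \left(-3037494\right)} = \left(- \frac{47704989}{15242437}\right) \left(- \frac{1}{3037494}\right) = \frac{15901663}{15432936977626} \approx 1.0304 \cdot 10^{-6}$)
$U + K{\left(L{\left(-32 \right)} \right)} = \frac{15901663}{15432936977626} + 1914 = \frac{29538641391077827}{15432936977626}$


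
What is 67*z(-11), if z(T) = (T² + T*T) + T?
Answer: 15477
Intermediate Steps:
z(T) = T + 2*T² (z(T) = (T² + T²) + T = 2*T² + T = T + 2*T²)
67*z(-11) = 67*(-11*(1 + 2*(-11))) = 67*(-11*(1 - 22)) = 67*(-11*(-21)) = 67*231 = 15477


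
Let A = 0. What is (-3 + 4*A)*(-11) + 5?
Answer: 38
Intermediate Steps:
(-3 + 4*A)*(-11) + 5 = (-3 + 4*0)*(-11) + 5 = (-3 + 0)*(-11) + 5 = -3*(-11) + 5 = 33 + 5 = 38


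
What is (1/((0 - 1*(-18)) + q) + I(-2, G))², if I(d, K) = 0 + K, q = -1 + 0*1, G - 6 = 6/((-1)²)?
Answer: 42025/289 ≈ 145.42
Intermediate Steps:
G = 12 (G = 6 + 6/((-1)²) = 6 + 6/1 = 6 + 6*1 = 6 + 6 = 12)
q = -1 (q = -1 + 0 = -1)
I(d, K) = K
(1/((0 - 1*(-18)) + q) + I(-2, G))² = (1/((0 - 1*(-18)) - 1) + 12)² = (1/((0 + 18) - 1) + 12)² = (1/(18 - 1) + 12)² = (1/17 + 12)² = (205/17)² = 42025/289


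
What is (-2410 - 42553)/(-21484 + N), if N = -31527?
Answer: 44963/53011 ≈ 0.84818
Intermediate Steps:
(-2410 - 42553)/(-21484 + N) = (-2410 - 42553)/(-21484 - 31527) = -44963/(-53011) = -44963*(-1/53011) = 44963/53011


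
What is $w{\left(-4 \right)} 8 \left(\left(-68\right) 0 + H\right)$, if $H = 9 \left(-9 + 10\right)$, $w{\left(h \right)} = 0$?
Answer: $0$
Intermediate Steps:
$H = 9$ ($H = 9 \cdot 1 = 9$)
$w{\left(-4 \right)} 8 \left(\left(-68\right) 0 + H\right) = 0 \cdot 8 \left(\left(-68\right) 0 + 9\right) = 0 \left(0 + 9\right) = 0 \cdot 9 = 0$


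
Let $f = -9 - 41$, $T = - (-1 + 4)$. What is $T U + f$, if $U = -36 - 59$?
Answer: $235$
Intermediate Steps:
$U = -95$ ($U = -36 - 59 = -95$)
$T = -3$ ($T = \left(-1\right) 3 = -3$)
$f = -50$ ($f = -9 - 41 = -50$)
$T U + f = \left(-3\right) \left(-95\right) - 50 = 285 - 50 = 235$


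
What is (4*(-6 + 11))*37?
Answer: 740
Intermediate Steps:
(4*(-6 + 11))*37 = (4*5)*37 = 20*37 = 740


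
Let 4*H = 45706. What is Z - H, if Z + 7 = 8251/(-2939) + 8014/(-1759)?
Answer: -118291686077/10339402 ≈ -11441.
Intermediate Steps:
Z = -74254562/5169701 (Z = -7 + (8251/(-2939) + 8014/(-1759)) = -7 + (8251*(-1/2939) + 8014*(-1/1759)) = -7 + (-8251/2939 - 8014/1759) = -7 - 38066655/5169701 = -74254562/5169701 ≈ -14.363)
H = 22853/2 (H = (¼)*45706 = 22853/2 ≈ 11427.)
Z - H = -74254562/5169701 - 1*22853/2 = -74254562/5169701 - 22853/2 = -118291686077/10339402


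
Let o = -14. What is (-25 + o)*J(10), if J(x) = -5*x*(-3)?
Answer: -5850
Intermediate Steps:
J(x) = 15*x
(-25 + o)*J(10) = (-25 - 14)*(15*10) = -39*150 = -5850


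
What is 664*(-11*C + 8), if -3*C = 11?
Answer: 96280/3 ≈ 32093.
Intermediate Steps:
C = -11/3 (C = -⅓*11 = -11/3 ≈ -3.6667)
664*(-11*C + 8) = 664*(-11*(-11/3) + 8) = 664*(121/3 + 8) = 664*(145/3) = 96280/3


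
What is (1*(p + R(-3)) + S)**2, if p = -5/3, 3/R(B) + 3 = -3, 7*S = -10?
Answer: 22801/1764 ≈ 12.926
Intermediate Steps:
S = -10/7 (S = (1/7)*(-10) = -10/7 ≈ -1.4286)
R(B) = -1/2 (R(B) = 3/(-3 - 3) = 3/(-6) = 3*(-1/6) = -1/2)
p = -5/3 (p = -5*1/3 = -5/3 ≈ -1.6667)
(1*(p + R(-3)) + S)**2 = (1*(-5/3 - 1/2) - 10/7)**2 = (1*(-13/6) - 10/7)**2 = (-13/6 - 10/7)**2 = (-151/42)**2 = 22801/1764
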